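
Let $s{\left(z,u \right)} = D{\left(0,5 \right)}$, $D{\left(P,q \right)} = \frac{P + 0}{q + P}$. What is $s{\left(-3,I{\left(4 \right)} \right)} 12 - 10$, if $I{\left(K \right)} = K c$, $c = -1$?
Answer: $-10$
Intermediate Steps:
$I{\left(K \right)} = - K$ ($I{\left(K \right)} = K \left(-1\right) = - K$)
$D{\left(P,q \right)} = \frac{P}{P + q}$
$s{\left(z,u \right)} = 0$ ($s{\left(z,u \right)} = \frac{0}{0 + 5} = \frac{0}{5} = 0 \cdot \frac{1}{5} = 0$)
$s{\left(-3,I{\left(4 \right)} \right)} 12 - 10 = 0 \cdot 12 - 10 = 0 - 10 = -10$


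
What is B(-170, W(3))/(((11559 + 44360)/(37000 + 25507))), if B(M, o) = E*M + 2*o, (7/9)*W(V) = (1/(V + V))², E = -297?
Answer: 44183760527/782866 ≈ 56439.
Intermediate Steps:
W(V) = 9/(28*V²) (W(V) = 9*(1/(V + V))²/7 = 9*(1/(2*V))²/7 = 9*(1/(4*V²))/7 = 9/(28*V²))
B(M, o) = -297*M + 2*o
B(-170, W(3))/(((11559 + 44360)/(37000 + 25507))) = (-297*(-170) + 2*((9/28)/3²))/(((11559 + 44360)/(37000 + 25507))) = (50490 + 2*((9/28)*(⅑)))/((55919/62507)) = (50490 + 2*(1/28))/((55919*(1/62507))) = (50490 + 1/14)/(55919/62507) = (706861/14)*(62507/55919) = 44183760527/782866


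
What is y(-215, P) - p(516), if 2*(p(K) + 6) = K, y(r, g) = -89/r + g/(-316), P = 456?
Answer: -4297699/16985 ≈ -253.03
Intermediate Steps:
y(r, g) = -89/r - g/316 (y(r, g) = -89/r + g*(-1/316) = -89/r - g/316)
p(K) = -6 + K/2
y(-215, P) - p(516) = (-89/(-215) - 1/316*456) - (-6 + (½)*516) = (-89*(-1/215) - 114/79) - (-6 + 258) = (89/215 - 114/79) - 1*252 = -17479/16985 - 252 = -4297699/16985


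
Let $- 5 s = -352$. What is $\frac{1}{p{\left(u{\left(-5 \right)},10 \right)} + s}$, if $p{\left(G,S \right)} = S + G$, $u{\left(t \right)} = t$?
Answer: $\frac{5}{377} \approx 0.013263$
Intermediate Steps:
$p{\left(G,S \right)} = G + S$
$s = \frac{352}{5}$ ($s = \left(- \frac{1}{5}\right) \left(-352\right) = \frac{352}{5} \approx 70.4$)
$\frac{1}{p{\left(u{\left(-5 \right)},10 \right)} + s} = \frac{1}{\left(-5 + 10\right) + \frac{352}{5}} = \frac{1}{5 + \frac{352}{5}} = \frac{1}{\frac{377}{5}} = \frac{5}{377}$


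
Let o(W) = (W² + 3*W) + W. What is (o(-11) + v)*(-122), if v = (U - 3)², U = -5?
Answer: -17202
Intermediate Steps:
v = 64 (v = (-5 - 3)² = (-8)² = 64)
o(W) = W² + 4*W
(o(-11) + v)*(-122) = (-11*(4 - 11) + 64)*(-122) = (-11*(-7) + 64)*(-122) = (77 + 64)*(-122) = 141*(-122) = -17202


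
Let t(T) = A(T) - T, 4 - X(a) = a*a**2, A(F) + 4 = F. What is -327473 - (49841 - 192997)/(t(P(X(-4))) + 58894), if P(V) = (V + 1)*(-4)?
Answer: -741720839/2265 ≈ -3.2747e+5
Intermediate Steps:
A(F) = -4 + F
X(a) = 4 - a**3 (X(a) = 4 - a*a**2 = 4 - a**3)
P(V) = -4 - 4*V (P(V) = (1 + V)*(-4) = -4 - 4*V)
t(T) = -4 (t(T) = (-4 + T) - T = -4)
-327473 - (49841 - 192997)/(t(P(X(-4))) + 58894) = -327473 - (49841 - 192997)/(-4 + 58894) = -327473 - (-143156)/58890 = -327473 - 1*(-5506/2265) = -327473 + 5506/2265 = -741720839/2265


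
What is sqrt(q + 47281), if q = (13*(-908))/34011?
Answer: sqrt(6076867382573)/11337 ≈ 217.44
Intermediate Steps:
q = -11804/34011 (q = -11804*1/34011 = -11804/34011 ≈ -0.34706)
sqrt(q + 47281) = sqrt(-11804/34011 + 47281) = sqrt(1608062287/34011) = sqrt(6076867382573)/11337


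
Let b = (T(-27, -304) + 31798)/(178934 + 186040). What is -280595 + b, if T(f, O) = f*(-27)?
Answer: -102409847003/364974 ≈ -2.8060e+5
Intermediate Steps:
T(f, O) = -27*f
b = 32527/364974 (b = (-27*(-27) + 31798)/(178934 + 186040) = (729 + 31798)/364974 = 32527*(1/364974) = 32527/364974 ≈ 0.089121)
-280595 + b = -280595 + 32527/364974 = -102409847003/364974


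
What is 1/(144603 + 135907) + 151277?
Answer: 42434711271/280510 ≈ 1.5128e+5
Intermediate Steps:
1/(144603 + 135907) + 151277 = 1/280510 + 151277 = 42434711271/280510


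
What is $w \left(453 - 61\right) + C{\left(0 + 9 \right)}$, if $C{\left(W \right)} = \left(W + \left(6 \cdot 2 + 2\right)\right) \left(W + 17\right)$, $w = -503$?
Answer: $-196578$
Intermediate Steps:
$C{\left(W \right)} = \left(14 + W\right) \left(17 + W\right)$ ($C{\left(W \right)} = \left(W + \left(12 + 2\right)\right) \left(17 + W\right) = \left(W + 14\right) \left(17 + W\right) = \left(14 + W\right) \left(17 + W\right)$)
$w \left(453 - 61\right) + C{\left(0 + 9 \right)} = - 503 \left(453 - 61\right) + \left(238 + \left(0 + 9\right)^{2} + 31 \left(0 + 9\right)\right) = \left(-503\right) 392 + \left(238 + 9^{2} + 31 \cdot 9\right) = -197176 + \left(238 + 81 + 279\right) = -197176 + 598 = -196578$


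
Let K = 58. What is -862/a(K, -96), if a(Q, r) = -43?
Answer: 862/43 ≈ 20.047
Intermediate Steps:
-862/a(K, -96) = -862/(-43) = -862*(-1/43) = 862/43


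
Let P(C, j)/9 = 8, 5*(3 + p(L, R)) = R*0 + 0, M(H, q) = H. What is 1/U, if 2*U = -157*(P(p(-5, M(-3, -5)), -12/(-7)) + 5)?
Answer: -2/12089 ≈ -0.00016544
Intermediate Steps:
p(L, R) = -3 (p(L, R) = -3 + (R*0 + 0)/5 = -3 + (0 + 0)/5 = -3 + (1/5)*0 = -3 + 0 = -3)
P(C, j) = 72 (P(C, j) = 9*8 = 72)
U = -12089/2 (U = (-157*(72 + 5))/2 = (-157*77)/2 = (1/2)*(-12089) = -12089/2 ≈ -6044.5)
1/U = 1/(-12089/2) = -2/12089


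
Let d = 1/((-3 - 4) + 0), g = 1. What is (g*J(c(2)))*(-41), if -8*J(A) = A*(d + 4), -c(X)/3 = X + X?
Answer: -3321/14 ≈ -237.21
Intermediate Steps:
c(X) = -6*X (c(X) = -3*(X + X) = -6*X)
d = -⅐ (d = 1/(-7 + 0) = 1/(-7) = -⅐ ≈ -0.14286)
J(A) = -27*A/56 (J(A) = -A*(-⅐ + 4)/8 = -A*27/(8*7) = -27*A/56)
(g*J(c(2)))*(-41) = (1*(-(-81)*2/28))*(-41) = (1*(-27/56*(-12)))*(-41) = (1*(81/14))*(-41) = (81/14)*(-41) = -3321/14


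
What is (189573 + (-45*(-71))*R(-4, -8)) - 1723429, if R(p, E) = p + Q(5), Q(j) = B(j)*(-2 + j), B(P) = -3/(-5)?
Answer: -1540885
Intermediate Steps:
B(P) = 3/5 (B(P) = -3*(-1/5) = 3/5)
Q(j) = -6/5 + 3*j/5 (Q(j) = 3*(-2 + j)/5 = -6/5 + 3*j/5)
R(p, E) = 9/5 + p (R(p, E) = p + (-6/5 + (3/5)*5) = p + (-6/5 + 3) = p + 9/5 = 9/5 + p)
(189573 + (-45*(-71))*R(-4, -8)) - 1723429 = (189573 + (-45*(-71))*(9/5 - 4)) - 1723429 = (189573 + 3195*(-11/5)) - 1723429 = (189573 - 7029) - 1723429 = 182544 - 1723429 = -1540885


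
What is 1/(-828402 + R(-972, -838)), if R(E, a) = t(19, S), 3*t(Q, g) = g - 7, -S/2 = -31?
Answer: -3/2485151 ≈ -1.2072e-6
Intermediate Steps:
S = 62 (S = -2*(-31) = 62)
t(Q, g) = -7/3 + g/3 (t(Q, g) = (g - 7)/3 = (-7 + g)/3 = -7/3 + g/3)
R(E, a) = 55/3 (R(E, a) = -7/3 + (⅓)*62 = -7/3 + 62/3 = 55/3)
1/(-828402 + R(-972, -838)) = 1/(-828402 + 55/3) = 1/(-2485151/3) = -3/2485151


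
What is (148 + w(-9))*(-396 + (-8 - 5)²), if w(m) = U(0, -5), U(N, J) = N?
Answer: -33596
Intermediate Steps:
w(m) = 0
(148 + w(-9))*(-396 + (-8 - 5)²) = (148 + 0)*(-396 + (-8 - 5)²) = 148*(-396 + (-13)²) = 148*(-396 + 169) = 148*(-227) = -33596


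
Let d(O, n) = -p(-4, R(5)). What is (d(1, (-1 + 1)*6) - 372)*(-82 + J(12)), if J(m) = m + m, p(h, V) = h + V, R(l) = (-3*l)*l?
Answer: 16994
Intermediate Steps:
R(l) = -3*l²
p(h, V) = V + h
d(O, n) = 79 (d(O, n) = -(-3*5² - 4) = -(-3*25 - 4) = -(-75 - 4) = -1*(-79) = 79)
J(m) = 2*m
(d(1, (-1 + 1)*6) - 372)*(-82 + J(12)) = (79 - 372)*(-82 + 2*12) = -293*(-82 + 24) = -293*(-58) = 16994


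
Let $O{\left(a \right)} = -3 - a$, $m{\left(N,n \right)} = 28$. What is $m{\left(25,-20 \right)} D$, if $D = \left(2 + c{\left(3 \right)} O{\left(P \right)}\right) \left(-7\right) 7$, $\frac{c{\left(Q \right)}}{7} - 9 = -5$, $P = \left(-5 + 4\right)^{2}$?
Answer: $150920$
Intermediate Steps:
$P = 1$ ($P = \left(-1\right)^{2} = 1$)
$c{\left(Q \right)} = 28$ ($c{\left(Q \right)} = 63 + 7 \left(-5\right) = 63 - 35 = 28$)
$D = 5390$ ($D = \left(2 + 28 \left(-3 - 1\right)\right) \left(-7\right) 7 = \left(2 + 28 \left(-4\right)\right) \left(-7\right) 7 = \left(2 - 112\right) \left(-7\right) 7 = \left(-110\right) \left(-7\right) 7 = 770 \cdot 7 = 5390$)
$m{\left(25,-20 \right)} D = 28 \cdot 5390 = 150920$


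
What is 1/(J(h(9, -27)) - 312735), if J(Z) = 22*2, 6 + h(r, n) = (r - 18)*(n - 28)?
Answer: -1/312691 ≈ -3.1980e-6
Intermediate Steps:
h(r, n) = -6 + (-28 + n)*(-18 + r) (h(r, n) = -6 + (r - 18)*(n - 28) = -6 + (-18 + r)*(-28 + n) = -6 + (-28 + n)*(-18 + r))
J(Z) = 44
1/(J(h(9, -27)) - 312735) = 1/(44 - 312735) = 1/(-312691) = -1/312691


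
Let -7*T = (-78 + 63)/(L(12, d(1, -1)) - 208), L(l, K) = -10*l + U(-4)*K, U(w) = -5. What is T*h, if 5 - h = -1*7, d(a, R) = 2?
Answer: -90/1183 ≈ -0.076078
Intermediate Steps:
L(l, K) = -10*l - 5*K
T = -15/2366 (T = -(-78 + 63)/(7*((-10*12 - 5*2) - 208)) = -(-15)/(7*((-120 - 10) - 208)) = -(-15)/(7*(-130 - 208)) = -(-15)/(7*(-338)) = -(-15)*(-1)/(7*338) = -⅐*15/338 = -15/2366 ≈ -0.0063398)
h = 12 (h = 5 - (-1)*7 = 5 - 1*(-7) = 5 + 7 = 12)
T*h = -15/2366*12 = -90/1183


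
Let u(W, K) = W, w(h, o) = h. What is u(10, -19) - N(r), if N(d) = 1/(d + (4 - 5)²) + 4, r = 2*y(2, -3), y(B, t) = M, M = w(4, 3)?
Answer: 53/9 ≈ 5.8889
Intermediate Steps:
M = 4
y(B, t) = 4
r = 8 (r = 2*4 = 8)
N(d) = 4 + 1/(1 + d) (N(d) = 1/(d + (-1)²) + 4 = 1/(d + 1) + 4 = 1/(1 + d) + 4 = 4 + 1/(1 + d))
u(10, -19) - N(r) = 10 - (5 + 4*8)/(1 + 8) = 10 - (5 + 32)/9 = 10 - 37/9 = 53/9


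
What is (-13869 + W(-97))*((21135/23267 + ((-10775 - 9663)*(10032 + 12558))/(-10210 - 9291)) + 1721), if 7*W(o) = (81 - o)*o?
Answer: -1317703577695468918/3176108369 ≈ -4.1488e+8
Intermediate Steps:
W(o) = o*(81 - o)/7 (W(o) = ((81 - o)*o)/7 = (o*(81 - o))/7 = o*(81 - o)/7)
(-13869 + W(-97))*((21135/23267 + ((-10775 - 9663)*(10032 + 12558))/(-10210 - 9291)) + 1721) = (-13869 + (1/7)*(-97)*(81 - 1*(-97)))*((21135/23267 + ((-10775 - 9663)*(10032 + 12558))/(-10210 - 9291)) + 1721) = (-13869 + (1/7)*(-97)*(81 + 97))*((21135*(1/23267) - 20438*22590/(-19501)) + 1721) = (-13869 + (1/7)*(-97)*178)*((21135/23267 - 461694420*(-1/19501)) + 1721) = (-13869 - 17266/7)*((21135/23267 + 461694420/19501) + 1721) = -114349*(10742656223775/453729767 + 1721)/7 = -114349/7*11523525152782/453729767 = -1317703577695468918/3176108369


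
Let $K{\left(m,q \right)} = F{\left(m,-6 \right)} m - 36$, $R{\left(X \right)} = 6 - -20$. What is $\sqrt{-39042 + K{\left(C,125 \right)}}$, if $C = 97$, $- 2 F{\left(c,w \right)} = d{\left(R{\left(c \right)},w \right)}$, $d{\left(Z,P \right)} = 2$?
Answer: $5 i \sqrt{1567} \approx 197.93 i$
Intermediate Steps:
$R{\left(X \right)} = 26$ ($R{\left(X \right)} = 6 + 20 = 26$)
$F{\left(c,w \right)} = -1$ ($F{\left(c,w \right)} = \left(- \frac{1}{2}\right) 2 = -1$)
$K{\left(m,q \right)} = -36 - m$ ($K{\left(m,q \right)} = - m - 36 = -36 - m$)
$\sqrt{-39042 + K{\left(C,125 \right)}} = \sqrt{-39042 - 133} = \sqrt{-39175} = 5 i \sqrt{1567}$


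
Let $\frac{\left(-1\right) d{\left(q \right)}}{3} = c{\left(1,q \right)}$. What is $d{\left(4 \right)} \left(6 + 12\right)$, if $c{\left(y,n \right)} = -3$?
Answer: $162$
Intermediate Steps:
$d{\left(q \right)} = 9$ ($d{\left(q \right)} = \left(-3\right) \left(-3\right) = 9$)
$d{\left(4 \right)} \left(6 + 12\right) = 9 \left(6 + 12\right) = 9 \cdot 18 = 162$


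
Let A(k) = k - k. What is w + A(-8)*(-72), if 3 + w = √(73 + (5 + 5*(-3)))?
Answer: -3 + 3*√7 ≈ 4.9373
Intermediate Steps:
w = -3 + 3*√7 (w = -3 + √(73 + (5 + 5*(-3))) = -3 + √(73 + (5 - 15)) = -3 + √(73 - 10) = -3 + √63 = -3 + 3*√7 ≈ 4.9373)
A(k) = 0
w + A(-8)*(-72) = (-3 + 3*√7) + 0*(-72) = (-3 + 3*√7) + 0 = -3 + 3*√7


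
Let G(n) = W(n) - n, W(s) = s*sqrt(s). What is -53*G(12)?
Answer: 636 - 1272*sqrt(3) ≈ -1567.2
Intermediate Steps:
W(s) = s**(3/2)
G(n) = n**(3/2) - n
-53*G(12) = -53*(12**(3/2) - 1*12) = -53*(24*sqrt(3) - 12) = -53*(-12 + 24*sqrt(3)) = 636 - 1272*sqrt(3)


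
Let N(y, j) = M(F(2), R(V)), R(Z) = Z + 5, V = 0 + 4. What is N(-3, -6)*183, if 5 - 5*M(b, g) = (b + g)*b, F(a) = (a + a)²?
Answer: -14457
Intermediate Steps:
F(a) = 4*a² (F(a) = (2*a)² = 4*a²)
V = 4
R(Z) = 5 + Z
M(b, g) = 1 - b*(b + g)/5 (M(b, g) = 1 - (b + g)*b/5 = 1 - b*(b + g)/5)
N(y, j) = -79 (N(y, j) = 1 - (4*2²)²/5 - 4*2²*(5 + 4)/5 = 1 - (4*4)²/5 - ⅕*4*4*9 = 1 - ⅕*16² - ⅕*16*9 = 1 - ⅕*256 - 144/5 = 1 - 256/5 - 144/5 = -79)
N(-3, -6)*183 = -79*183 = -14457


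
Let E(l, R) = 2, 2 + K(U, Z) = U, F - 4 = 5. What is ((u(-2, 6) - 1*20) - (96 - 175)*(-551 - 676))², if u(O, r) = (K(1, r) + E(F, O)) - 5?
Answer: 9400659849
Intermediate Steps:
F = 9 (F = 4 + 5 = 9)
K(U, Z) = -2 + U
u(O, r) = -4 (u(O, r) = ((-2 + 1) + 2) - 5 = (-1 + 2) - 5 = 1 - 5 = -4)
((u(-2, 6) - 1*20) - (96 - 175)*(-551 - 676))² = ((-4 - 1*20) - (96 - 175)*(-551 - 676))² = ((-4 - 20) - (-79)*(-1227))² = (-24 - 1*96933)² = (-24 - 96933)² = (-96957)² = 9400659849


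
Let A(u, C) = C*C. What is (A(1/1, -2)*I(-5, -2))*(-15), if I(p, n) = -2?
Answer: 120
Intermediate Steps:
A(u, C) = C**2
(A(1/1, -2)*I(-5, -2))*(-15) = ((-2)**2*(-2))*(-15) = (4*(-2))*(-15) = -8*(-15) = 120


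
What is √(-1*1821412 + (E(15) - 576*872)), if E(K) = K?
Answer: I*√2323669 ≈ 1524.4*I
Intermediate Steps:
√(-1*1821412 + (E(15) - 576*872)) = √(-1*1821412 + (15 - 576*872)) = √(-1821412 + (15 - 502272)) = √(-1821412 - 502257) = √(-2323669) = I*√2323669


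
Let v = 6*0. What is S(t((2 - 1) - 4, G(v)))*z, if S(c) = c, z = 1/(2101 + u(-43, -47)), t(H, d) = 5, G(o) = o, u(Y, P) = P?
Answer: 5/2054 ≈ 0.0024343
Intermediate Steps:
v = 0
z = 1/2054 (z = 1/(2101 - 47) = 1/2054 ≈ 0.00048685)
S(t((2 - 1) - 4, G(v)))*z = 5*(1/2054) = 5/2054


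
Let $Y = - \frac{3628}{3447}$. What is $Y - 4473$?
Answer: $- \frac{15422059}{3447} \approx -4474.1$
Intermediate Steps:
$Y = - \frac{3628}{3447}$ ($Y = \left(-3628\right) \frac{1}{3447} = - \frac{3628}{3447} \approx -1.0525$)
$Y - 4473 = - \frac{3628}{3447} - 4473 = - \frac{15422059}{3447}$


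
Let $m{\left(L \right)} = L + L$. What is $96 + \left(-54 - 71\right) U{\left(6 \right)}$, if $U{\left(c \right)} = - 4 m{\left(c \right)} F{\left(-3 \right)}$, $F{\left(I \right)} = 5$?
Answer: $30096$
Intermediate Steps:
$m{\left(L \right)} = 2 L$
$U{\left(c \right)} = - 40 c$ ($U{\left(c \right)} = - 4 \cdot 2 c 5 = - 8 c 5 = - 40 c$)
$96 + \left(-54 - 71\right) U{\left(6 \right)} = 96 + \left(-54 - 71\right) \left(\left(-40\right) 6\right) = 96 - -30000 = 96 + 30000 = 30096$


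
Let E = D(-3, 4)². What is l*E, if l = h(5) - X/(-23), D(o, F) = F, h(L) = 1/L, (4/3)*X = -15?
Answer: -532/115 ≈ -4.6261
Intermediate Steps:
X = -45/4 (X = (¾)*(-15) = -45/4 ≈ -11.250)
l = -133/460 (l = 1/5 - (-45)/(4*(-23)) = ⅕ - (-45)*(-1)/(4*23) = ⅕ - 1*45/92 = ⅕ - 45/92 = -133/460 ≈ -0.28913)
E = 16 (E = 4² = 16)
l*E = -133/460*16 = -532/115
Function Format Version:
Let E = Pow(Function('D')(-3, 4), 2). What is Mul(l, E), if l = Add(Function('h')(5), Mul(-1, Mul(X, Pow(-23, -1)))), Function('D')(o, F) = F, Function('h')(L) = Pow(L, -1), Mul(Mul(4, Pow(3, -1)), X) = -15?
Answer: Rational(-532, 115) ≈ -4.6261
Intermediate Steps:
X = Rational(-45, 4) (X = Mul(Rational(3, 4), -15) = Rational(-45, 4) ≈ -11.250)
l = Rational(-133, 460) (l = Add(Pow(5, -1), Mul(-1, Mul(Rational(-45, 4), Pow(-23, -1)))) = Add(Rational(1, 5), Mul(-1, Mul(Rational(-45, 4), Rational(-1, 23)))) = Add(Rational(1, 5), Mul(-1, Rational(45, 92))) = Add(Rational(1, 5), Rational(-45, 92)) = Rational(-133, 460) ≈ -0.28913)
E = 16 (E = Pow(4, 2) = 16)
Mul(l, E) = Mul(Rational(-133, 460), 16) = Rational(-532, 115)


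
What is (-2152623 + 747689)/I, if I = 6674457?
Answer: -1404934/6674457 ≈ -0.21049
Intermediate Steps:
(-2152623 + 747689)/I = (-2152623 + 747689)/6674457 = -1404934*1/6674457 = -1404934/6674457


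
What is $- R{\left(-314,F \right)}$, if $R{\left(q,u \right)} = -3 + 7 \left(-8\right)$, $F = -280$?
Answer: $59$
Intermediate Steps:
$R{\left(q,u \right)} = -59$ ($R{\left(q,u \right)} = -3 - 56 = -59$)
$- R{\left(-314,F \right)} = \left(-1\right) \left(-59\right) = 59$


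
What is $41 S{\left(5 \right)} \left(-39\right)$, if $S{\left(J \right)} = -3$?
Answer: $4797$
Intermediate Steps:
$41 S{\left(5 \right)} \left(-39\right) = 41 \left(-3\right) \left(-39\right) = \left(-123\right) \left(-39\right) = 4797$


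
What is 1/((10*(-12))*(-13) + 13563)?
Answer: 1/15123 ≈ 6.6124e-5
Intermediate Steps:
1/((10*(-12))*(-13) + 13563) = 1/(-120*(-13) + 13563) = 1/(1560 + 13563) = 1/15123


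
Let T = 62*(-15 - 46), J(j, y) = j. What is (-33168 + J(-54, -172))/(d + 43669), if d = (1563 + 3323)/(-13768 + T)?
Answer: -145761525/191596516 ≈ -0.76077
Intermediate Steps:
T = -3782 (T = 62*(-61) = -3782)
d = -2443/8775 (d = (1563 + 3323)/(-13768 - 3782) = 4886/(-17550) = 4886*(-1/17550) = -2443/8775 ≈ -0.27840)
(-33168 + J(-54, -172))/(d + 43669) = (-33168 - 54)/(-2443/8775 + 43669) = -33222/383193032/8775 = -33222*8775/383193032 = -145761525/191596516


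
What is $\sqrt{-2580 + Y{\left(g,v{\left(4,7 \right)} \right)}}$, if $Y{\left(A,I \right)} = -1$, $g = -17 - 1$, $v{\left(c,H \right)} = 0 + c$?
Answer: $i \sqrt{2581} \approx 50.804 i$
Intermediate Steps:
$v{\left(c,H \right)} = c$
$g = -18$
$\sqrt{-2580 + Y{\left(g,v{\left(4,7 \right)} \right)}} = \sqrt{-2580 - 1} = \sqrt{-2581} = i \sqrt{2581}$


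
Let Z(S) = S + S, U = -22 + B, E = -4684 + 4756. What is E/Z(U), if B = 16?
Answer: -6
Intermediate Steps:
E = 72
U = -6 (U = -22 + 16 = -6)
Z(S) = 2*S
E/Z(U) = 72/((2*(-6))) = 72/(-12) = 72*(-1/12) = -6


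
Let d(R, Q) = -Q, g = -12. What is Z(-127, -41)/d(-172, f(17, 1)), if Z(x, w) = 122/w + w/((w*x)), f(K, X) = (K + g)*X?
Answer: 3107/5207 ≈ 0.59670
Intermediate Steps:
f(K, X) = X*(-12 + K) (f(K, X) = (K - 12)*X = (-12 + K)*X = X*(-12 + K))
Z(x, w) = 1/x + 122/w (Z(x, w) = 122/w + w*(1/(w*x)) = 122/w + 1/x = 1/x + 122/w)
Z(-127, -41)/d(-172, f(17, 1)) = (1/(-127) + 122/(-41))/((-(-12 + 17))) = (-1/127 + 122*(-1/41))/((-5)) = (-1/127 - 122/41)/((-1*5)) = -15535/5207/(-5) = -15535/5207*(-⅕) = 3107/5207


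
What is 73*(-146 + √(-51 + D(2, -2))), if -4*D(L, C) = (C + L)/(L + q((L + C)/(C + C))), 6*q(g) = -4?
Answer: -10658 + 73*I*√51 ≈ -10658.0 + 521.32*I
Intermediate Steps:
q(g) = -⅔ (q(g) = (⅙)*(-4) = -⅔)
D(L, C) = -(C + L)/(4*(-⅔ + L)) (D(L, C) = -(C + L)/(4*(L - ⅔)) = -(C + L)/(4*(-⅔ + L)))
73*(-146 + √(-51 + D(2, -2))) = 73*(-146 + √(-51 + 3*(-1*(-2) - 1*2)/(4*(-2 + 3*2)))) = 73*(-146 + √(-51 + 3*(2 - 2)/(4*(-2 + 6)))) = 73*(-146 + √(-51 + (¾)*0/4)) = 73*(-146 + √(-51 + (¾)*(¼)*0)) = 73*(-146 + √(-51 + 0)) = 73*(-146 + √(-51)) = 73*(-146 + I*√51) = -10658 + 73*I*√51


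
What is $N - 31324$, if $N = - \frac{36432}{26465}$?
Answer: $- \frac{829026092}{26465} \approx -31325.0$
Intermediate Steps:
$N = - \frac{36432}{26465}$ ($N = \left(-36432\right) \frac{1}{26465} = - \frac{36432}{26465} \approx -1.3766$)
$N - 31324 = - \frac{36432}{26465} - 31324 = - \frac{829026092}{26465}$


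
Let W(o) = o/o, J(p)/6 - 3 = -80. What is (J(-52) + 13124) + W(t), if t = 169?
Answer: 12663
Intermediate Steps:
J(p) = -462 (J(p) = 18 + 6*(-80) = 18 - 480 = -462)
W(o) = 1
(J(-52) + 13124) + W(t) = (-462 + 13124) + 1 = 12662 + 1 = 12663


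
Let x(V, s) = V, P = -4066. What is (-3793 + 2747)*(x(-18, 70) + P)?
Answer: 4271864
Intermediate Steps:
(-3793 + 2747)*(x(-18, 70) + P) = (-3793 + 2747)*(-18 - 4066) = -1046*(-4084) = 4271864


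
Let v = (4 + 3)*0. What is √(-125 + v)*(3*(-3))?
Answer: -45*I*√5 ≈ -100.62*I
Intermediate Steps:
v = 0 (v = 7*0 = 0)
√(-125 + v)*(3*(-3)) = √(-125 + 0)*(3*(-3)) = √(-125)*(-9) = (5*I*√5)*(-9) = -45*I*√5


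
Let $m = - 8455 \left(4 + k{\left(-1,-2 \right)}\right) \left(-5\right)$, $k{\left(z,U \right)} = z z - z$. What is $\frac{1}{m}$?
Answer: $\frac{1}{253650} \approx 3.9424 \cdot 10^{-6}$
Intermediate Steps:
$k{\left(z,U \right)} = z^{2} - z$
$m = 253650$ ($m = - 8455 \left(4 - \left(-1 - 1\right)\right) \left(-5\right) = - 8455 \left(4 - -2\right) \left(-5\right) = - 8455 \left(4 + 2\right) \left(-5\right) = - 8455 \cdot 6 \left(-5\right) = \left(-8455\right) \left(-30\right) = 253650$)
$\frac{1}{m} = \frac{1}{253650}$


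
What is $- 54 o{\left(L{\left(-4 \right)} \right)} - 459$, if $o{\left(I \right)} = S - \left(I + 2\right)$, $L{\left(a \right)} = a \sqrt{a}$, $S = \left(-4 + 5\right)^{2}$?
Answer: $-405 - 432 i \approx -405.0 - 432.0 i$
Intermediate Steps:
$S = 1$ ($S = 1^{2} = 1$)
$L{\left(a \right)} = a^{\frac{3}{2}}$
$o{\left(I \right)} = -1 - I$ ($o{\left(I \right)} = 1 - \left(I + 2\right) = 1 - \left(2 + I\right) = -1 - I$)
$- 54 o{\left(L{\left(-4 \right)} \right)} - 459 = - 54 \left(-1 - \left(-4\right)^{\frac{3}{2}}\right) - 459 = - 54 \left(-1 - - 8 i\right) - 459 = - 54 \left(-1 + 8 i\right) - 459 = \left(54 - 432 i\right) - 459 = -405 - 432 i$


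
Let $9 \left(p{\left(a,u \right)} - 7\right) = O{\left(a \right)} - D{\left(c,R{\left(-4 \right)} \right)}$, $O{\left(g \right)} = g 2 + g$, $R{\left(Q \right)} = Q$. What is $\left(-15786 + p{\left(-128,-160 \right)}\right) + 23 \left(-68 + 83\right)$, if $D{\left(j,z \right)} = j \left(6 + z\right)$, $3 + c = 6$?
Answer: $- \frac{46432}{3} \approx -15477.0$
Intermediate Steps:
$c = 3$ ($c = -3 + 6 = 3$)
$O{\left(g \right)} = 3 g$ ($O{\left(g \right)} = 2 g + g = 3 g$)
$p{\left(a,u \right)} = \frac{19}{3} + \frac{a}{3}$ ($p{\left(a,u \right)} = 7 + \frac{3 a - 3 \left(6 - 4\right)}{9} = 7 + \frac{3 a - 3 \cdot 2}{9} = 7 + \frac{3 a - 6}{9} = 7 + \frac{-6 + 3 a}{9} = 7 + \left(- \frac{2}{3} + \frac{a}{3}\right) = \frac{19}{3} + \frac{a}{3}$)
$\left(-15786 + p{\left(-128,-160 \right)}\right) + 23 \left(-68 + 83\right) = \left(-15786 + \left(\frac{19}{3} + \frac{1}{3} \left(-128\right)\right)\right) + 23 \left(-68 + 83\right) = \left(-15786 + \left(\frac{19}{3} - \frac{128}{3}\right)\right) + 23 \cdot 15 = \left(-15786 - \frac{109}{3}\right) + 345 = - \frac{47467}{3} + 345 = - \frac{46432}{3}$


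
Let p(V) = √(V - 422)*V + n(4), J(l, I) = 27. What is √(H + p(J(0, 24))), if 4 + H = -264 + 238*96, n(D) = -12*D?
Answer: √(22532 + 27*I*√395) ≈ 150.12 + 1.787*I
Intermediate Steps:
H = 22580 (H = -4 + (-264 + 238*96) = -4 + (-264 + 22848) = -4 + 22584 = 22580)
p(V) = -48 + V*√(-422 + V) (p(V) = √(V - 422)*V - 12*4 = √(-422 + V)*V - 48 = V*√(-422 + V) - 48 = -48 + V*√(-422 + V))
√(H + p(J(0, 24))) = √(22580 + (-48 + 27*√(-422 + 27))) = √(22580 + (-48 + 27*√(-395))) = √(22580 + (-48 + 27*(I*√395))) = √(22580 + (-48 + 27*I*√395)) = √(22532 + 27*I*√395)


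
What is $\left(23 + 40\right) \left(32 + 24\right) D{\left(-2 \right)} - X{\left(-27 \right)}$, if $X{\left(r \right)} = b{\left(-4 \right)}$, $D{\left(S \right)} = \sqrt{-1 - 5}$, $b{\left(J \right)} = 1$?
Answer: $-1 + 3528 i \sqrt{6} \approx -1.0 + 8641.8 i$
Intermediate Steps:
$D{\left(S \right)} = i \sqrt{6}$ ($D{\left(S \right)} = \sqrt{-6} = i \sqrt{6}$)
$X{\left(r \right)} = 1$
$\left(23 + 40\right) \left(32 + 24\right) D{\left(-2 \right)} - X{\left(-27 \right)} = \left(23 + 40\right) \left(32 + 24\right) i \sqrt{6} - 1 = 63 \cdot 56 i \sqrt{6} - 1 = 3528 i \sqrt{6} - 1 = -1 + 3528 i \sqrt{6}$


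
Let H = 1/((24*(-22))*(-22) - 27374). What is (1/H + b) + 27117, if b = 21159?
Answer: 32518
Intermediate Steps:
H = -1/15758 (H = 1/(-528*(-22) - 27374) = 1/(11616 - 27374) = 1/(-15758) = -1/15758 ≈ -6.3460e-5)
(1/H + b) + 27117 = (1/(-1/15758) + 21159) + 27117 = (-15758 + 21159) + 27117 = 5401 + 27117 = 32518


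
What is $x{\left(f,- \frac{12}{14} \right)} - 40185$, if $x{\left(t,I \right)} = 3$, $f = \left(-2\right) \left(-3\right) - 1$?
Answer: $-40182$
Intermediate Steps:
$f = 5$ ($f = 6 - 1 = 5$)
$x{\left(f,- \frac{12}{14} \right)} - 40185 = 3 - 40185 = -40182$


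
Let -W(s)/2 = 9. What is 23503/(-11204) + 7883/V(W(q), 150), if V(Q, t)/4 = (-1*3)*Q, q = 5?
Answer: 20811121/605016 ≈ 34.398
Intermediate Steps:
W(s) = -18 (W(s) = -2*9 = -18)
V(Q, t) = -12*Q (V(Q, t) = 4*((-1*3)*Q) = 4*(-3*Q) = -12*Q)
23503/(-11204) + 7883/V(W(q), 150) = 23503/(-11204) + 7883/((-12*(-18))) = 23503*(-1/11204) + 7883/216 = -23503/11204 + 7883*(1/216) = -23503/11204 + 7883/216 = 20811121/605016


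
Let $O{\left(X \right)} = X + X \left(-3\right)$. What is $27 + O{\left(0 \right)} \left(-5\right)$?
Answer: $27$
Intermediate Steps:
$O{\left(X \right)} = - 2 X$ ($O{\left(X \right)} = X - 3 X = - 2 X$)
$27 + O{\left(0 \right)} \left(-5\right) = 27 + \left(-2\right) 0 \left(-5\right) = 27 + 0 \left(-5\right) = 27 + 0 = 27$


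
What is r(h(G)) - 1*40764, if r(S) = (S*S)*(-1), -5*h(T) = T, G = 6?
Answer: -1019136/25 ≈ -40765.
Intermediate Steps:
h(T) = -T/5
r(S) = -S² (r(S) = S²*(-1) = -S²)
r(h(G)) - 1*40764 = -(-⅕*6)² - 1*40764 = -(-6/5)² - 40764 = -1*36/25 - 40764 = -36/25 - 40764 = -1019136/25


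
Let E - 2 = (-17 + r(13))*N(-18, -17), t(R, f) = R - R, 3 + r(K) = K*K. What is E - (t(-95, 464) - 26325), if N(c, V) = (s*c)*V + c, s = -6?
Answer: -249919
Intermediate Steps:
r(K) = -3 + K² (r(K) = -3 + K*K = -3 + K²)
t(R, f) = 0
N(c, V) = c - 6*V*c (N(c, V) = (-6*c)*V + c = -6*V*c + c = c - 6*V*c)
E = -276244 (E = 2 + (-17 + (-3 + 13²))*(-18*(1 - 6*(-17))) = 2 + (-17 + (-3 + 169))*(-18*(1 + 102)) = 2 + (-17 + 166)*(-18*103) = 2 + 149*(-1854) = 2 - 276246 = -276244)
E - (t(-95, 464) - 26325) = -276244 - (0 - 26325) = -276244 - 1*(-26325) = -276244 + 26325 = -249919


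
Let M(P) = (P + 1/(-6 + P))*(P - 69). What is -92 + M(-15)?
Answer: 1172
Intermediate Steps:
M(P) = (-69 + P)*(P + 1/(-6 + P)) (M(P) = (P + 1/(-6 + P))*(-69 + P) = (-69 + P)*(P + 1/(-6 + P)))
-92 + M(-15) = -92 + (-69 + (-15)³ - 75*(-15)² + 415*(-15))/(-6 - 15) = -92 + (-69 - 3375 - 75*225 - 6225)/(-21) = -92 - (-69 - 3375 - 16875 - 6225)/21 = -92 - 1/21*(-26544) = -92 + 1264 = 1172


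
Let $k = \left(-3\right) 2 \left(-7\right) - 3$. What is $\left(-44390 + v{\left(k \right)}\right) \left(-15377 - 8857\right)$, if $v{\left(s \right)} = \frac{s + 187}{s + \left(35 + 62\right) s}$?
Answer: $\frac{97892870258}{91} \approx 1.0757 \cdot 10^{9}$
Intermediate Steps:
$k = 39$ ($k = \left(-6\right) \left(-7\right) - 3 = 42 - 3 = 39$)
$v{\left(s \right)} = \frac{187 + s}{98 s}$ ($v{\left(s \right)} = \frac{187 + s}{s + 97 s} = \frac{187 + s}{98 s}$)
$\left(-44390 + v{\left(k \right)}\right) \left(-15377 - 8857\right) = \left(-44390 + \frac{187 + 39}{98 \cdot 39}\right) \left(-15377 - 8857\right) = \left(-44390 + \frac{1}{98} \cdot \frac{1}{39} \cdot 226\right) \left(-24234\right) = \left(-44390 + \frac{113}{1911}\right) \left(-24234\right) = \left(- \frac{84829177}{1911}\right) \left(-24234\right) = \frac{97892870258}{91}$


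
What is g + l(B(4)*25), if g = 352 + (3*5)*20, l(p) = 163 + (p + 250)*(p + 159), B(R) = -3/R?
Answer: 531965/16 ≈ 33248.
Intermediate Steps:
l(p) = 163 + (159 + p)*(250 + p) (l(p) = 163 + (250 + p)*(159 + p) = 163 + (159 + p)*(250 + p))
g = 652 (g = 352 + 15*20 = 352 + 300 = 652)
g + l(B(4)*25) = 652 + (39913 + (-3/4*25)² + 409*(-3/4*25)) = 652 + (39913 + (-3*¼*25)² + 409*(-3*¼*25)) = 652 + (39913 + (-¾*25)² + 409*(-¾*25)) = 652 + (39913 + (-75/4)² + 409*(-75/4)) = 652 + (39913 + 5625/16 - 30675/4) = 652 + 521533/16 = 531965/16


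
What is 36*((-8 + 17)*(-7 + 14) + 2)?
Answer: 2340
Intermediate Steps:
36*((-8 + 17)*(-7 + 14) + 2) = 36*(9*7 + 2) = 36*(63 + 2) = 36*65 = 2340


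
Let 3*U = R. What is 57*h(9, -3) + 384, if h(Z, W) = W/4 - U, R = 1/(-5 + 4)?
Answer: 1441/4 ≈ 360.25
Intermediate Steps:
R = -1 (R = 1/(-1) = -1)
U = -⅓ (U = (⅓)*(-1) = -⅓ ≈ -0.33333)
h(Z, W) = ⅓ + W/4 (h(Z, W) = W/4 - 1*(-⅓) = W*(¼) + ⅓ = W/4 + ⅓ = ⅓ + W/4)
57*h(9, -3) + 384 = 57*(⅓ + (¼)*(-3)) + 384 = 57*(⅓ - ¾) + 384 = 57*(-5/12) + 384 = -95/4 + 384 = 1441/4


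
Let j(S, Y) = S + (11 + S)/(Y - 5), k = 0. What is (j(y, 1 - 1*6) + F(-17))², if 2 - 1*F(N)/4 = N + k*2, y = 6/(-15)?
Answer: 13890529/2500 ≈ 5556.2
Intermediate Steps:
y = -⅖ (y = 6*(-1/15) = -⅖ ≈ -0.40000)
F(N) = 8 - 4*N (F(N) = 8 - 4*(N + 0*2) = 8 - 4*(N + 0) = 8 - 4*N)
j(S, Y) = S + (11 + S)/(-5 + Y)
(j(y, 1 - 1*6) + F(-17))² = ((11 - 4*(-⅖) - 2*(1 - 1*6)/5)/(-5 + (1 - 1*6)) + (8 - 4*(-17)))² = ((11 + 8/5 - 2*(1 - 6)/5)/(-5 + (1 - 6)) + (8 + 68))² = ((11 + 8/5 - ⅖*(-5))/(-5 - 5) + 76)² = ((11 + 8/5 + 2)/(-10) + 76)² = (-⅒*73/5 + 76)² = (-73/50 + 76)² = (3727/50)² = 13890529/2500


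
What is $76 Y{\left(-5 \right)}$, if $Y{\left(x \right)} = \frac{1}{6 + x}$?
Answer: $76$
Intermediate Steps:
$76 Y{\left(-5 \right)} = \frac{76}{6 - 5} = \frac{76}{1} = 76 \cdot 1 = 76$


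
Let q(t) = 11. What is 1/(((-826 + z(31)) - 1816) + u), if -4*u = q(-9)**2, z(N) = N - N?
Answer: -4/10689 ≈ -0.00037422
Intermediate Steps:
z(N) = 0
u = -121/4 (u = -1/4*11**2 = -1/4*121 = -121/4 ≈ -30.250)
1/(((-826 + z(31)) - 1816) + u) = 1/(((-826 + 0) - 1816) - 121/4) = 1/((-826 - 1816) - 121/4) = 1/(-2642 - 121/4) = 1/(-10689/4) = -4/10689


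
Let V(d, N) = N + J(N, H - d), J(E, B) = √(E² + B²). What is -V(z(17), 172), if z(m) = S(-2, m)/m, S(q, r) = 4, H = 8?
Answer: -172 - 20*√21418/17 ≈ -344.18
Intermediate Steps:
J(E, B) = √(B² + E²)
z(m) = 4/m
V(d, N) = N + √(N² + (8 - d)²) (V(d, N) = N + √((8 - d)² + N²) = N + √(N² + (8 - d)²))
-V(z(17), 172) = -(172 + √(172² + (-8 + 4/17)²)) = -(172 + √(29584 + (-8 + 4*(1/17))²)) = -(172 + √(29584 + (-8 + 4/17)²)) = -(172 + √(29584 + (-132/17)²)) = -(172 + √(29584 + 17424/289)) = -(172 + √(8567200/289)) = -(172 + 20*√21418/17) = -172 - 20*√21418/17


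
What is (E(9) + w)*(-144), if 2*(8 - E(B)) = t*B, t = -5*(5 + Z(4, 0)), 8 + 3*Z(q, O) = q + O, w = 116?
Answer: -29736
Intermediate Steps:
Z(q, O) = -8/3 + O/3 + q/3 (Z(q, O) = -8/3 + (q + O)/3 = -8/3 + (O + q)/3 = -8/3 + (O/3 + q/3) = -8/3 + O/3 + q/3)
t = -55/3 (t = -5*(5 + (-8/3 + (⅓)*0 + (⅓)*4)) = -5*(5 + (-8/3 + 0 + 4/3)) = -5*(5 - 4/3) = -5*11/3 = -55/3 ≈ -18.333)
E(B) = 8 + 55*B/6 (E(B) = 8 - (-55)*B/6 = 8 + 55*B/6)
(E(9) + w)*(-144) = ((8 + (55/6)*9) + 116)*(-144) = ((8 + 165/2) + 116)*(-144) = (181/2 + 116)*(-144) = (413/2)*(-144) = -29736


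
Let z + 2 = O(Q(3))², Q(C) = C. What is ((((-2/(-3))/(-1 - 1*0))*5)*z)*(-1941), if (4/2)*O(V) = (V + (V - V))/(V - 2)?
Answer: 3235/2 ≈ 1617.5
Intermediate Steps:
O(V) = V/(2*(-2 + V)) (O(V) = ((V + (V - V))/(V - 2))/2 = ((V + 0)/(-2 + V))/2 = (V/(-2 + V))/2 = V/(2*(-2 + V)))
z = ¼ (z = -2 + ((½)*3/(-2 + 3))² = -2 + ((½)*3/1)² = -2 + ((½)*3*1)² = -2 + (3/2)² = -2 + 9/4 = ¼ ≈ 0.25000)
((((-2/(-3))/(-1 - 1*0))*5)*z)*(-1941) = ((((-2/(-3))/(-1 - 1*0))*5)*(¼))*(-1941) = ((((-2*(-⅓))/(-1 + 0))*5)*(¼))*(-1941) = ((((⅔)/(-1))*5)*(¼))*(-1941) = ((((⅔)*(-1))*5)*(¼))*(-1941) = (-⅔*5*(¼))*(-1941) = -10/3*¼*(-1941) = -⅚*(-1941) = 3235/2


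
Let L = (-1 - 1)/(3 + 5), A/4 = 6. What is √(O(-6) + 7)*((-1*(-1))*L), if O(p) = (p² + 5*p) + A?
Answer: -√37/4 ≈ -1.5207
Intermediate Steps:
A = 24 (A = 4*6 = 24)
O(p) = 24 + p² + 5*p (O(p) = (p² + 5*p) + 24 = 24 + p² + 5*p)
L = -¼ (L = -2/8 = -2*⅛ = -¼ ≈ -0.25000)
√(O(-6) + 7)*((-1*(-1))*L) = √((24 + (-6)² + 5*(-6)) + 7)*(-1*(-1)*(-¼)) = √((24 + 36 - 30) + 7)*(1*(-¼)) = √(30 + 7)*(-¼) = √37*(-¼) = -√37/4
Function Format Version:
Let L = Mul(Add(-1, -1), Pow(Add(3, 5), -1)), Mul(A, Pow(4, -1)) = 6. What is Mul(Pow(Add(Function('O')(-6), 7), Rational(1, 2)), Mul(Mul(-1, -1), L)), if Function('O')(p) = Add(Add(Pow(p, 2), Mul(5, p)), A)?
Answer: Mul(Rational(-1, 4), Pow(37, Rational(1, 2))) ≈ -1.5207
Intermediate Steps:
A = 24 (A = Mul(4, 6) = 24)
Function('O')(p) = Add(24, Pow(p, 2), Mul(5, p)) (Function('O')(p) = Add(Add(Pow(p, 2), Mul(5, p)), 24) = Add(24, Pow(p, 2), Mul(5, p)))
L = Rational(-1, 4) (L = Mul(-2, Pow(8, -1)) = Mul(-2, Rational(1, 8)) = Rational(-1, 4) ≈ -0.25000)
Mul(Pow(Add(Function('O')(-6), 7), Rational(1, 2)), Mul(Mul(-1, -1), L)) = Mul(Pow(Add(Add(24, Pow(-6, 2), Mul(5, -6)), 7), Rational(1, 2)), Mul(Mul(-1, -1), Rational(-1, 4))) = Mul(Pow(Add(Add(24, 36, -30), 7), Rational(1, 2)), Mul(1, Rational(-1, 4))) = Mul(Pow(Add(30, 7), Rational(1, 2)), Rational(-1, 4)) = Mul(Pow(37, Rational(1, 2)), Rational(-1, 4)) = Mul(Rational(-1, 4), Pow(37, Rational(1, 2)))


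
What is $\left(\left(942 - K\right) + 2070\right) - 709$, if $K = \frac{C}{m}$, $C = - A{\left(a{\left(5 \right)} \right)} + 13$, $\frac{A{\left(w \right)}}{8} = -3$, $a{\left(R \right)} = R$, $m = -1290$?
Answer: $\frac{2970907}{1290} \approx 2303.0$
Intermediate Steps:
$A{\left(w \right)} = -24$ ($A{\left(w \right)} = 8 \left(-3\right) = -24$)
$C = 37$ ($C = \left(-1\right) \left(-24\right) + 13 = 24 + 13 = 37$)
$K = - \frac{37}{1290}$ ($K = \frac{37}{-1290} = 37 \left(- \frac{1}{1290}\right) = - \frac{37}{1290} \approx -0.028682$)
$\left(\left(942 - K\right) + 2070\right) - 709 = \left(\left(942 - - \frac{37}{1290}\right) + 2070\right) - 709 = \left(\left(942 + \frac{37}{1290}\right) + 2070\right) - 709 = \left(\frac{1215217}{1290} + 2070\right) - 709 = \frac{3885517}{1290} - 709 = \frac{2970907}{1290}$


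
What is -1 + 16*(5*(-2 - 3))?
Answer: -401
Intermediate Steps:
-1 + 16*(5*(-2 - 3)) = -1 + 16*(5*(-5)) = -1 + 16*(-25) = -1 - 400 = -401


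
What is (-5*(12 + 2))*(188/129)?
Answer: -13160/129 ≈ -102.02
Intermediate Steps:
(-5*(12 + 2))*(188/129) = (-5*14)*(188*(1/129)) = -70*188/129 = -13160/129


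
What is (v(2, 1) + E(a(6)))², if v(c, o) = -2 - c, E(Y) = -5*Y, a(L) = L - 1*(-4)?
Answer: 2916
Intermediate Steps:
a(L) = 4 + L (a(L) = L + 4 = 4 + L)
(v(2, 1) + E(a(6)))² = ((-2 - 1*2) - 5*(4 + 6))² = ((-2 - 2) - 5*10)² = (-4 - 50)² = (-54)² = 2916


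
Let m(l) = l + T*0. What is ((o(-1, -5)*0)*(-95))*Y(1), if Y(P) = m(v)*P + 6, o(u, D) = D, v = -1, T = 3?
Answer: 0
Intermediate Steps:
m(l) = l (m(l) = l + 3*0 = l + 0 = l)
Y(P) = 6 - P (Y(P) = -P + 6 = 6 - P)
((o(-1, -5)*0)*(-95))*Y(1) = (-5*0*(-95))*(6 - 1*1) = (0*(-95))*(6 - 1) = 0*5 = 0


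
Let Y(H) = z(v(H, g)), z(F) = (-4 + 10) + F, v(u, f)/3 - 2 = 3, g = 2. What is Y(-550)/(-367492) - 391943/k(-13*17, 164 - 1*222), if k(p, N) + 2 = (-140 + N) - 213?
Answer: 144035908283/151774196 ≈ 949.01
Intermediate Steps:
v(u, f) = 15 (v(u, f) = 6 + 3*3 = 6 + 9 = 15)
z(F) = 6 + F
k(p, N) = -355 + N (k(p, N) = -2 + ((-140 + N) - 213) = -2 + (-353 + N) = -355 + N)
Y(H) = 21 (Y(H) = 6 + 15 = 21)
Y(-550)/(-367492) - 391943/k(-13*17, 164 - 1*222) = 21/(-367492) - 391943/(-355 + (164 - 1*222)) = 21*(-1/367492) - 391943/(-355 + (164 - 222)) = -21/367492 - 391943/(-355 - 58) = -21/367492 - 391943/(-413) = -21/367492 - 391943*(-1/413) = -21/367492 + 391943/413 = 144035908283/151774196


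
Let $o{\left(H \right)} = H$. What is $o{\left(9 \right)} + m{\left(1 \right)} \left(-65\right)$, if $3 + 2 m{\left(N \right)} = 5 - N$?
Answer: $- \frac{47}{2} \approx -23.5$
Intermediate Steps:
$m{\left(N \right)} = 1 - \frac{N}{2}$ ($m{\left(N \right)} = - \frac{3}{2} + \frac{5 - N}{2} = - \frac{3}{2} - \left(- \frac{5}{2} + \frac{N}{2}\right) = 1 - \frac{N}{2}$)
$o{\left(9 \right)} + m{\left(1 \right)} \left(-65\right) = 9 + \left(1 - \frac{1}{2}\right) \left(-65\right) = 9 + \frac{1}{2} \left(-65\right) = 9 - \frac{65}{2} = - \frac{47}{2}$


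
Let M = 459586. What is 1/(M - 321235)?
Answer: 1/138351 ≈ 7.2280e-6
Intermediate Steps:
1/(M - 321235) = 1/(459586 - 321235) = 1/138351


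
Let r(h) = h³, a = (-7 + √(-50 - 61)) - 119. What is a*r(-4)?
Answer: 8064 - 64*I*√111 ≈ 8064.0 - 674.28*I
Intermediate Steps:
a = -126 + I*√111 (a = (-7 + √(-111)) - 119 = (-7 + I*√111) - 119 = -126 + I*√111 ≈ -126.0 + 10.536*I)
a*r(-4) = (-126 + I*√111)*(-4)³ = (-126 + I*√111)*(-64) = 8064 - 64*I*√111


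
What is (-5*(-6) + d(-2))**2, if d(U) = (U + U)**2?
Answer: 2116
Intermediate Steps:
d(U) = 4*U**2 (d(U) = (2*U)**2 = 4*U**2)
(-5*(-6) + d(-2))**2 = (-5*(-6) + 4*(-2)**2)**2 = (30 + 4*4)**2 = (30 + 16)**2 = 46**2 = 2116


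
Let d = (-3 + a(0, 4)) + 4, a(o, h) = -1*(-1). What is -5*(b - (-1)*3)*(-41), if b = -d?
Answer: 205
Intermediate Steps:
a(o, h) = 1
d = 2 (d = (-3 + 1) + 4 = -2 + 4 = 2)
b = -2 (b = -1*2 = -2)
-5*(b - (-1)*3)*(-41) = -5*(-2 - (-1)*3)*(-41) = -5*(-2 - 1*(-3))*(-41) = -5*(-2 + 3)*(-41) = -5*1*(-41) = -5*(-41) = 205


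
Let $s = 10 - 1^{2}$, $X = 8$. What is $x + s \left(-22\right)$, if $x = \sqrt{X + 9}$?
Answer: $-198 + \sqrt{17} \approx -193.88$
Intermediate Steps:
$x = \sqrt{17}$ ($x = \sqrt{8 + 9} = \sqrt{17} \approx 4.1231$)
$s = 9$ ($s = 10 - 1 = 9$)
$x + s \left(-22\right) = \sqrt{17} + 9 \left(-22\right) = \sqrt{17} - 198 = -198 + \sqrt{17}$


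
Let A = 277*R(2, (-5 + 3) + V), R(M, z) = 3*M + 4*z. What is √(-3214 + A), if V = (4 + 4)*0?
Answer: 2*I*√942 ≈ 61.384*I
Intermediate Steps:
V = 0 (V = 8*0 = 0)
A = -554 (A = 277*(3*2 + 4*((-5 + 3) + 0)) = 277*(6 + 4*(-2 + 0)) = 277*(6 + 4*(-2)) = 277*(6 - 8) = 277*(-2) = -554)
√(-3214 + A) = √(-3214 - 554) = √(-3768) = 2*I*√942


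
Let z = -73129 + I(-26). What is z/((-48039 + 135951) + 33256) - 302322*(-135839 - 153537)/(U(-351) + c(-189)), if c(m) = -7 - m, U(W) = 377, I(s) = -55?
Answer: 662521865851390/4233307 ≈ 1.5650e+8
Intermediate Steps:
z = -73184 (z = -73129 - 55 = -73184)
z/((-48039 + 135951) + 33256) - 302322*(-135839 - 153537)/(U(-351) + c(-189)) = -73184/((-48039 + 135951) + 33256) - 302322*(-135839 - 153537)/(377 + (-7 - 1*(-189))) = -73184/(87912 + 33256) - 302322*(-289376/(377 + (-7 + 189))) = -73184/121168 - 302322*(-289376/(377 + 182)) = -73184*1/121168 - 302322/(559*(-1/289376)) = -4574/7573 - 302322/(-559/289376) = -4574/7573 - 302322*(-289376/559) = -4574/7573 + 87484731072/559 = 662521865851390/4233307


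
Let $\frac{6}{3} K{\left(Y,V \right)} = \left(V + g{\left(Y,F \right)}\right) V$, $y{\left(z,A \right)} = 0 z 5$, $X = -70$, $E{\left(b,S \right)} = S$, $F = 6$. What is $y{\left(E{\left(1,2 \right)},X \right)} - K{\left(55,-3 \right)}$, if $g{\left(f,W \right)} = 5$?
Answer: $3$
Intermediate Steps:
$y{\left(z,A \right)} = 0$ ($y{\left(z,A \right)} = 0 \cdot 5 = 0$)
$K{\left(Y,V \right)} = \frac{V \left(5 + V\right)}{2}$ ($K{\left(Y,V \right)} = \frac{\left(V + 5\right) V}{2} = \frac{\left(5 + V\right) V}{2} = \frac{V \left(5 + V\right)}{2}$)
$y{\left(E{\left(1,2 \right)},X \right)} - K{\left(55,-3 \right)} = 0 - \frac{1}{2} \left(-3\right) \left(5 - 3\right) = 0 - \frac{1}{2} \left(-3\right) 2 = 0 - -3 = 0 + 3 = 3$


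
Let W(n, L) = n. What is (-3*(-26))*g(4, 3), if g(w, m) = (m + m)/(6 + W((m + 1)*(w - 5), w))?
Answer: 234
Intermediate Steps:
g(w, m) = 2*m/(6 + (1 + m)*(-5 + w)) (g(w, m) = (m + m)/(6 + (m + 1)*(w - 5)) = (2*m)/(6 + (1 + m)*(-5 + w)) = 2*m/(6 + (1 + m)*(-5 + w)))
(-3*(-26))*g(4, 3) = (-3*(-26))*(2*3/(1 + 4 - 5*3 + 3*4)) = 78*(2*3/(1 + 4 - 15 + 12)) = 78*(2*3/2) = 78*(2*3*(½)) = 78*3 = 234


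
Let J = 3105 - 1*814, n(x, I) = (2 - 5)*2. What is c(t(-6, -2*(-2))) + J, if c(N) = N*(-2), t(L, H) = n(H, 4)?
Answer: 2303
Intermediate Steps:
n(x, I) = -6 (n(x, I) = -3*2 = -6)
t(L, H) = -6
c(N) = -2*N
J = 2291 (J = 3105 - 814 = 2291)
c(t(-6, -2*(-2))) + J = -2*(-6) + 2291 = 12 + 2291 = 2303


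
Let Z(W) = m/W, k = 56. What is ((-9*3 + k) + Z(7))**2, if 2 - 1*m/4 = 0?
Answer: 44521/49 ≈ 908.59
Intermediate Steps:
m = 8 (m = 8 - 4*0 = 8 + 0 = 8)
Z(W) = 8/W
((-9*3 + k) + Z(7))**2 = ((-9*3 + 56) + 8/7)**2 = ((-27 + 56) + 8*(1/7))**2 = (29 + 8/7)**2 = (211/7)**2 = 44521/49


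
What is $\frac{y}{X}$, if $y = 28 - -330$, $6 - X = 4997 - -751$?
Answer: $- \frac{179}{2871} \approx -0.062348$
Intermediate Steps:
$X = -5742$ ($X = 6 - \left(4997 - -751\right) = 6 - \left(4997 + 751\right) = 6 - 5748 = -5742$)
$y = 358$ ($y = 28 + 330 = 358$)
$\frac{y}{X} = \frac{358}{-5742} = 358 \left(- \frac{1}{5742}\right) = - \frac{179}{2871}$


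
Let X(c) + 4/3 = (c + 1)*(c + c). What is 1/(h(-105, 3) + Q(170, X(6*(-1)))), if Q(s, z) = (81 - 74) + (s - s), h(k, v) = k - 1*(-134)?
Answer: 1/36 ≈ 0.027778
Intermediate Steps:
X(c) = -4/3 + 2*c*(1 + c) (X(c) = -4/3 + (c + 1)*(c + c) = -4/3 + (1 + c)*(2*c) = -4/3 + 2*c*(1 + c))
h(k, v) = 134 + k (h(k, v) = k + 134 = 134 + k)
Q(s, z) = 7 (Q(s, z) = 7 + 0 = 7)
1/(h(-105, 3) + Q(170, X(6*(-1)))) = 1/((134 - 105) + 7) = 1/(29 + 7) = 1/36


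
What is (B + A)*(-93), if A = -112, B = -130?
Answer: 22506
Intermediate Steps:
(B + A)*(-93) = (-130 - 112)*(-93) = -242*(-93) = 22506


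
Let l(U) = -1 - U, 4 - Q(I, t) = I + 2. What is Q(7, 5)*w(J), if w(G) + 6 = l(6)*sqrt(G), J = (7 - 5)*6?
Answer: 30 + 70*sqrt(3) ≈ 151.24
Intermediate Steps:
Q(I, t) = 2 - I (Q(I, t) = 4 - (I + 2) = 4 - (2 + I) = 4 + (-2 - I) = 2 - I)
J = 12 (J = 2*6 = 12)
w(G) = -6 - 7*sqrt(G) (w(G) = -6 + (-1 - 1*6)*sqrt(G) = -6 + (-1 - 6)*sqrt(G) = -6 - 7*sqrt(G))
Q(7, 5)*w(J) = (2 - 1*7)*(-6 - 14*sqrt(3)) = (2 - 7)*(-6 - 14*sqrt(3)) = -5*(-6 - 14*sqrt(3)) = 30 + 70*sqrt(3)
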